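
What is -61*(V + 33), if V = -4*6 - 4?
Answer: -305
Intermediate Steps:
V = -28 (V = -24 - 4 = -28)
-61*(V + 33) = -61*(-28 + 33) = -61*5 = -305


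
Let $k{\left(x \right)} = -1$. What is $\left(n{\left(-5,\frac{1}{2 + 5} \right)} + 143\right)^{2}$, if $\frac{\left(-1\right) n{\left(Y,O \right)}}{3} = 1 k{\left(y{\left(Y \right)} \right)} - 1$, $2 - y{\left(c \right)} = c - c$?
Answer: $22201$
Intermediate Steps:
$y{\left(c \right)} = 2$ ($y{\left(c \right)} = 2 - \left(c - c\right) = 2 - 0 = 2 + 0 = 2$)
$n{\left(Y,O \right)} = 6$ ($n{\left(Y,O \right)} = - 3 \left(1 \left(-1\right) - 1\right) = - 3 \left(-1 - 1\right) = \left(-3\right) \left(-2\right) = 6$)
$\left(n{\left(-5,\frac{1}{2 + 5} \right)} + 143\right)^{2} = \left(6 + 143\right)^{2} = 149^{2} = 22201$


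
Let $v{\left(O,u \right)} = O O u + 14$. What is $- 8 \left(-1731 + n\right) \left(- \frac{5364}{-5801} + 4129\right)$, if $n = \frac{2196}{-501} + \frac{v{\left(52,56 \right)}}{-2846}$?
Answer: $\frac{81464451311624320}{1378555441} \approx 5.9094 \cdot 10^{7}$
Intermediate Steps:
$v{\left(O,u \right)} = 14 + u O^{2}$ ($v{\left(O,u \right)} = O^{2} u + 14 = u O^{2} + 14 = 14 + u O^{2}$)
$n = - \frac{13686709}{237641}$ ($n = \frac{2196}{-501} + \frac{14 + 56 \cdot 52^{2}}{-2846} = 2196 \left(- \frac{1}{501}\right) + \left(14 + 56 \cdot 2704\right) \left(- \frac{1}{2846}\right) = - \frac{732}{167} + \left(14 + 151424\right) \left(- \frac{1}{2846}\right) = - \frac{732}{167} + 151438 \left(- \frac{1}{2846}\right) = - \frac{732}{167} - \frac{75719}{1423} = - \frac{13686709}{237641} \approx -57.594$)
$- 8 \left(-1731 + n\right) \left(- \frac{5364}{-5801} + 4129\right) = - 8 \left(-1731 - \frac{13686709}{237641}\right) \left(- \frac{5364}{-5801} + 4129\right) = - 8 \left(- \frac{425043280 \left(\left(-5364\right) \left(- \frac{1}{5801}\right) + 4129\right)}{237641}\right) = - 8 \left(- \frac{425043280 \left(\frac{5364}{5801} + 4129\right)}{237641}\right) = - 8 \left(\left(- \frac{425043280}{237641}\right) \frac{23957693}{5801}\right) = \left(-8\right) \left(- \frac{10183056413953040}{1378555441}\right) = \frac{81464451311624320}{1378555441}$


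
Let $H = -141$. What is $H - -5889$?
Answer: $5748$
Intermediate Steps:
$H - -5889 = -141 - -5889 = -141 + 5889 = 5748$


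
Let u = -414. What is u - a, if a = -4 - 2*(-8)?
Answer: -426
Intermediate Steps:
a = 12 (a = -4 + 16 = 12)
u - a = -414 - 1*12 = -414 - 12 = -426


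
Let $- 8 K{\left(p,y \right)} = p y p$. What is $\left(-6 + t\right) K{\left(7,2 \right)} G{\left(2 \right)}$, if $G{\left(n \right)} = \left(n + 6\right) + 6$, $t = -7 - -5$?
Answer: $1372$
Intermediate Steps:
$K{\left(p,y \right)} = - \frac{y p^{2}}{8}$ ($K{\left(p,y \right)} = - \frac{p y p}{8} = - \frac{y p^{2}}{8}$)
$t = -2$ ($t = -7 + 5 = -2$)
$G{\left(n \right)} = 12 + n$ ($G{\left(n \right)} = \left(6 + n\right) + 6 = 12 + n$)
$\left(-6 + t\right) K{\left(7,2 \right)} G{\left(2 \right)} = \left(-6 - 2\right) \left(\left(- \frac{1}{8}\right) 2 \cdot 7^{2}\right) \left(12 + 2\right) = - 8 \left(\left(- \frac{1}{8}\right) 2 \cdot 49\right) 14 = \left(-8\right) \left(- \frac{49}{4}\right) 14 = 98 \cdot 14 = 1372$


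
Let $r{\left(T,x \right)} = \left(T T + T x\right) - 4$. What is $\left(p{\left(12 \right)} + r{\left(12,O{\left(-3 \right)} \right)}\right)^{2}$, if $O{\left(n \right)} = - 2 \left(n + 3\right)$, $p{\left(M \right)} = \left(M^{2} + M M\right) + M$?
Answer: $193600$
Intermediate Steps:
$p{\left(M \right)} = M + 2 M^{2}$ ($p{\left(M \right)} = \left(M^{2} + M^{2}\right) + M = 2 M^{2} + M = M + 2 M^{2}$)
$O{\left(n \right)} = -6 - 2 n$ ($O{\left(n \right)} = - 2 \left(3 + n\right) = -6 - 2 n$)
$r{\left(T,x \right)} = -4 + T^{2} + T x$ ($r{\left(T,x \right)} = \left(T^{2} + T x\right) - 4 = -4 + T^{2} + T x$)
$\left(p{\left(12 \right)} + r{\left(12,O{\left(-3 \right)} \right)}\right)^{2} = \left(12 \left(1 + 2 \cdot 12\right) + \left(-4 + 12^{2} + 12 \left(-6 - -6\right)\right)\right)^{2} = \left(12 \left(1 + 24\right) + \left(-4 + 144 + 12 \left(-6 + 6\right)\right)\right)^{2} = \left(12 \cdot 25 + \left(-4 + 144 + 12 \cdot 0\right)\right)^{2} = \left(300 + \left(-4 + 144 + 0\right)\right)^{2} = \left(300 + 140\right)^{2} = 440^{2} = 193600$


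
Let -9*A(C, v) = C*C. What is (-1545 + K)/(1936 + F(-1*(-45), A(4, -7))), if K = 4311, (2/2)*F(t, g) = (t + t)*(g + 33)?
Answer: 461/791 ≈ 0.58281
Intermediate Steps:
A(C, v) = -C**2/9 (A(C, v) = -C*C/9 = -C**2/9)
F(t, g) = 2*t*(33 + g) (F(t, g) = (t + t)*(g + 33) = (2*t)*(33 + g) = 2*t*(33 + g))
(-1545 + K)/(1936 + F(-1*(-45), A(4, -7))) = (-1545 + 4311)/(1936 + 2*(-1*(-45))*(33 - 1/9*4**2)) = 2766/(1936 + 2*45*(33 - 1/9*16)) = 2766/(1936 + 2*45*(33 - 16/9)) = 2766/(1936 + 2*45*(281/9)) = 2766/(1936 + 2810) = 2766/4746 = 2766*(1/4746) = 461/791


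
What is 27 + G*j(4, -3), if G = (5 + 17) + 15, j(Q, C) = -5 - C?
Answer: -47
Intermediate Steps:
G = 37 (G = 22 + 15 = 37)
27 + G*j(4, -3) = 27 + 37*(-5 - 1*(-3)) = 27 + 37*(-5 + 3) = 27 + 37*(-2) = 27 - 74 = -47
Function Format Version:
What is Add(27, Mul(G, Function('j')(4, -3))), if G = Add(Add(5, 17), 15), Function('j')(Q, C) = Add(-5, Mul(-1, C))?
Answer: -47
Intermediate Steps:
G = 37 (G = Add(22, 15) = 37)
Add(27, Mul(G, Function('j')(4, -3))) = Add(27, Mul(37, Add(-5, Mul(-1, -3)))) = Add(27, Mul(37, Add(-5, 3))) = Add(27, Mul(37, -2)) = Add(27, -74) = -47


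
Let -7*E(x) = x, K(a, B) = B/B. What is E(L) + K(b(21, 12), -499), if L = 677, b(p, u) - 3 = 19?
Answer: -670/7 ≈ -95.714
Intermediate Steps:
b(p, u) = 22 (b(p, u) = 3 + 19 = 22)
K(a, B) = 1
E(x) = -x/7
E(L) + K(b(21, 12), -499) = -⅐*677 + 1 = -677/7 + 1 = -670/7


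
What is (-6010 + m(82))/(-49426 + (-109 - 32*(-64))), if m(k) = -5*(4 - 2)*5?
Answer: 2020/15829 ≈ 0.12761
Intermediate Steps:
m(k) = -50 (m(k) = -10*5 = -5*10 = -50)
(-6010 + m(82))/(-49426 + (-109 - 32*(-64))) = (-6010 - 50)/(-49426 + (-109 - 32*(-64))) = -6060/(-49426 + (-109 + 2048)) = -6060/(-49426 + 1939) = -6060/(-47487) = -6060*(-1/47487) = 2020/15829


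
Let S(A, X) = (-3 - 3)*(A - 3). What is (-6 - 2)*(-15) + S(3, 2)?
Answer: 120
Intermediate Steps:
S(A, X) = 18 - 6*A (S(A, X) = -6*(-3 + A) = 18 - 6*A)
(-6 - 2)*(-15) + S(3, 2) = (-6 - 2)*(-15) + (18 - 6*3) = -8*(-15) + (18 - 18) = 120 + 0 = 120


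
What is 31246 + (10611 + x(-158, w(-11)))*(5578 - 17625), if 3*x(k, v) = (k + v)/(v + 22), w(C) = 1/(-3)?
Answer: -4983034904/39 ≈ -1.2777e+8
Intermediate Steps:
w(C) = -⅓
x(k, v) = (k + v)/(3*(22 + v)) (x(k, v) = ((k + v)/(v + 22))/3 = ((k + v)/(22 + v))/3 = (k + v)/(3*(22 + v)))
31246 + (10611 + x(-158, w(-11)))*(5578 - 17625) = 31246 + (10611 + (-158 - ⅓)/(3*(22 - ⅓)))*(5578 - 17625) = 31246 + (10611 + (⅓)*(-475/3)/(65/3))*(-12047) = 31246 + (10611 + (⅓)*(3/65)*(-475/3))*(-12047) = 31246 + (10611 - 95/39)*(-12047) = 31246 + (413734/39)*(-12047) = 31246 - 4984253498/39 = -4983034904/39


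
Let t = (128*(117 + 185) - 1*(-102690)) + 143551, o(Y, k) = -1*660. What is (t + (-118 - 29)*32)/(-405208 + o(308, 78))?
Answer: -280193/405868 ≈ -0.69036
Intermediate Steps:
o(Y, k) = -660
t = 284897 (t = (128*302 + 102690) + 143551 = (38656 + 102690) + 143551 = 141346 + 143551 = 284897)
(t + (-118 - 29)*32)/(-405208 + o(308, 78)) = (284897 + (-118 - 29)*32)/(-405208 - 660) = (284897 - 147*32)/(-405868) = (284897 - 4704)*(-1/405868) = 280193*(-1/405868) = -280193/405868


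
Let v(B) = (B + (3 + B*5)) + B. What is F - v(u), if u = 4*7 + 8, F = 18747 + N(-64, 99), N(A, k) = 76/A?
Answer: 295853/16 ≈ 18491.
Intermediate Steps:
F = 299933/16 (F = 18747 + 76/(-64) = 18747 + 76*(-1/64) = 18747 - 19/16 = 299933/16 ≈ 18746.)
u = 36 (u = 28 + 8 = 36)
v(B) = 3 + 7*B (v(B) = (B + (3 + 5*B)) + B = (3 + 6*B) + B = 3 + 7*B)
F - v(u) = 299933/16 - (3 + 7*36) = 299933/16 - (3 + 252) = 299933/16 - 1*255 = 299933/16 - 255 = 295853/16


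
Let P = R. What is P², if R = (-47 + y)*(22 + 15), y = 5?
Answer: 2414916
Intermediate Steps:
R = -1554 (R = (-47 + 5)*(22 + 15) = -42*37 = -1554)
P = -1554
P² = (-1554)² = 2414916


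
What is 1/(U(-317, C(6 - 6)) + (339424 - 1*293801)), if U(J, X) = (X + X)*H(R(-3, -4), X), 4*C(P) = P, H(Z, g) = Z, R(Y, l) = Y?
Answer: 1/45623 ≈ 2.1919e-5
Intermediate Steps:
C(P) = P/4
U(J, X) = -6*X (U(J, X) = (X + X)*(-3) = (2*X)*(-3) = -6*X)
1/(U(-317, C(6 - 6)) + (339424 - 1*293801)) = 1/(-3*(6 - 6)/2 + (339424 - 1*293801)) = 1/(-3*0/2 + (339424 - 293801)) = 1/(-6*0 + 45623) = 1/(0 + 45623) = 1/45623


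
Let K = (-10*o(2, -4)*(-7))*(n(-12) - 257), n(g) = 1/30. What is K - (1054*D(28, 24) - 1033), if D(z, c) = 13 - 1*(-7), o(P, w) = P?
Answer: -168067/3 ≈ -56022.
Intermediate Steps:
D(z, c) = 20 (D(z, c) = 13 + 7 = 20)
n(g) = 1/30
K = -107926/3 (K = (-10*2*(-7))*(1/30 - 257) = -20*(-7)*(-7709/30) = 140*(-7709/30) = -107926/3 ≈ -35975.)
K - (1054*D(28, 24) - 1033) = -107926/3 - (1054*20 - 1033) = -107926/3 - (21080 - 1033) = -107926/3 - 1*20047 = -107926/3 - 20047 = -168067/3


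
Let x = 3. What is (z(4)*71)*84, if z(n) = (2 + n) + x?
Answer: 53676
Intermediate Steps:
z(n) = 5 + n (z(n) = (2 + n) + 3 = 5 + n)
(z(4)*71)*84 = ((5 + 4)*71)*84 = (9*71)*84 = 639*84 = 53676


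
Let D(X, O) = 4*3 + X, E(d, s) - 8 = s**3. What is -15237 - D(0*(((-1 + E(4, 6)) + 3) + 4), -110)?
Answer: -15249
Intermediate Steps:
E(d, s) = 8 + s**3
D(X, O) = 12 + X
-15237 - D(0*(((-1 + E(4, 6)) + 3) + 4), -110) = -15237 - (12 + 0*(((-1 + (8 + 6**3)) + 3) + 4)) = -15237 - (12 + 0*(((-1 + (8 + 216)) + 3) + 4)) = -15237 - (12 + 0*(((-1 + 224) + 3) + 4)) = -15237 - (12 + 0*((223 + 3) + 4)) = -15237 - (12 + 0*(226 + 4)) = -15237 - (12 + 0*230) = -15237 - (12 + 0) = -15237 - 1*12 = -15237 - 12 = -15249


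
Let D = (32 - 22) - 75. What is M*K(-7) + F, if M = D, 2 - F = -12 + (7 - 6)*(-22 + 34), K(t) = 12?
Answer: -778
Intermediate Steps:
F = 2 (F = 2 - (-12 + (7 - 6)*(-22 + 34)) = 2 - (-12 + 1*12) = 2 - (-12 + 12) = 2 - 1*0 = 2 + 0 = 2)
D = -65 (D = 10 - 75 = -65)
M = -65
M*K(-7) + F = -65*12 + 2 = -780 + 2 = -778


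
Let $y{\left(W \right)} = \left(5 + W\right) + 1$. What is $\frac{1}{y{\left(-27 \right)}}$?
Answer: $- \frac{1}{21} \approx -0.047619$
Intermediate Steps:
$y{\left(W \right)} = 6 + W$
$\frac{1}{y{\left(-27 \right)}} = \frac{1}{6 - 27} = \frac{1}{-21} = - \frac{1}{21}$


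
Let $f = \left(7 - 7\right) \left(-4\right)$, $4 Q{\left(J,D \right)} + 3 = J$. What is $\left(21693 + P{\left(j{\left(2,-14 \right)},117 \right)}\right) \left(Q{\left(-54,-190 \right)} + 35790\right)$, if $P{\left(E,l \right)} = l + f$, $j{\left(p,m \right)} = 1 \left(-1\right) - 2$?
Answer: $\frac{1560538215}{2} \approx 7.8027 \cdot 10^{8}$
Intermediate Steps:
$Q{\left(J,D \right)} = - \frac{3}{4} + \frac{J}{4}$
$f = 0$ ($f = 0 \left(-4\right) = 0$)
$j{\left(p,m \right)} = -3$ ($j{\left(p,m \right)} = -1 - 2 = -3$)
$P{\left(E,l \right)} = l$ ($P{\left(E,l \right)} = l + 0 = l$)
$\left(21693 + P{\left(j{\left(2,-14 \right)},117 \right)}\right) \left(Q{\left(-54,-190 \right)} + 35790\right) = \left(21693 + 117\right) \left(\left(- \frac{3}{4} + \frac{1}{4} \left(-54\right)\right) + 35790\right) = 21810 \left(\left(- \frac{3}{4} - \frac{27}{2}\right) + 35790\right) = 21810 \left(- \frac{57}{4} + 35790\right) = 21810 \cdot \frac{143103}{4} = \frac{1560538215}{2}$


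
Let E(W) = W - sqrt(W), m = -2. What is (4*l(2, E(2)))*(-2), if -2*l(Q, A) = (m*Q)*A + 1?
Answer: -28 + 16*sqrt(2) ≈ -5.3726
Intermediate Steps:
E(W) = W - sqrt(W)
l(Q, A) = -1/2 + A*Q (l(Q, A) = -((-2*Q)*A + 1)/2 = -(-2*A*Q + 1)/2 = -(1 - 2*A*Q)/2 = -1/2 + A*Q)
(4*l(2, E(2)))*(-2) = (4*(-1/2 + (2 - sqrt(2))*2))*(-2) = (4*(-1/2 + (4 - 2*sqrt(2))))*(-2) = (4*(7/2 - 2*sqrt(2)))*(-2) = (14 - 8*sqrt(2))*(-2) = -28 + 16*sqrt(2)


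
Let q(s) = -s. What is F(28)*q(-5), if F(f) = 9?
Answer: 45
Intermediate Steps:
F(28)*q(-5) = 9*(-1*(-5)) = 9*5 = 45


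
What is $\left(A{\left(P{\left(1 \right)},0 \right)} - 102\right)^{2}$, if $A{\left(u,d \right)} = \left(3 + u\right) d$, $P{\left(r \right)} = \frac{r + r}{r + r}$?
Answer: $10404$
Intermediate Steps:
$P{\left(r \right)} = 1$ ($P{\left(r \right)} = \frac{2 r}{2 r} = 2 r \frac{1}{2 r} = 1$)
$A{\left(u,d \right)} = d \left(3 + u\right)$
$\left(A{\left(P{\left(1 \right)},0 \right)} - 102\right)^{2} = \left(0 \left(3 + 1\right) - 102\right)^{2} = \left(0 \cdot 4 - 102\right)^{2} = \left(0 - 102\right)^{2} = \left(-102\right)^{2} = 10404$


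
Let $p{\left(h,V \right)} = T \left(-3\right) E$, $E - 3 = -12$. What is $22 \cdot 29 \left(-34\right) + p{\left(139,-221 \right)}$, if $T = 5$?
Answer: $-21557$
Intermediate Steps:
$E = -9$ ($E = 3 - 12 = -9$)
$p{\left(h,V \right)} = 135$ ($p{\left(h,V \right)} = 5 \left(-3\right) \left(-9\right) = \left(-15\right) \left(-9\right) = 135$)
$22 \cdot 29 \left(-34\right) + p{\left(139,-221 \right)} = 22 \cdot 29 \left(-34\right) + 135 = 638 \left(-34\right) + 135 = -21692 + 135 = -21557$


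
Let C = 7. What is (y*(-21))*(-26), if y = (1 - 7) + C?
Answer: 546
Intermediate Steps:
y = 1 (y = (1 - 7) + 7 = -6 + 7 = 1)
(y*(-21))*(-26) = (1*(-21))*(-26) = -21*(-26) = 546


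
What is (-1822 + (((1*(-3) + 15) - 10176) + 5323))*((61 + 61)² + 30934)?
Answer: -305285334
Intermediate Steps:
(-1822 + (((1*(-3) + 15) - 10176) + 5323))*((61 + 61)² + 30934) = (-1822 + (((-3 + 15) - 10176) + 5323))*(122² + 30934) = (-1822 + ((12 - 10176) + 5323))*(14884 + 30934) = (-1822 + (-10164 + 5323))*45818 = (-1822 - 4841)*45818 = -6663*45818 = -305285334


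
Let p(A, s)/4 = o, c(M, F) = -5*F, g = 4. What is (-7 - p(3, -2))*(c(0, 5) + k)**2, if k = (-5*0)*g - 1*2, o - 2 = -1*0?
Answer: -10935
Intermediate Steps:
o = 2 (o = 2 - 1*0 = 2 + 0 = 2)
p(A, s) = 8 (p(A, s) = 4*2 = 8)
k = -2 (k = -5*0*4 - 1*2 = 0*4 - 2 = 0 - 2 = -2)
(-7 - p(3, -2))*(c(0, 5) + k)**2 = (-7 - 1*8)*(-5*5 - 2)**2 = (-7 - 8)*(-25 - 2)**2 = -15*(-27)**2 = -15*729 = -10935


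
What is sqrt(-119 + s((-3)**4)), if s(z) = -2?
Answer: 11*I ≈ 11.0*I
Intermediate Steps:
sqrt(-119 + s((-3)**4)) = sqrt(-119 - 2) = sqrt(-121) = 11*I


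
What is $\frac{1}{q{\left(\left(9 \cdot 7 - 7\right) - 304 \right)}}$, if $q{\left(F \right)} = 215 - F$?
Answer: $\frac{1}{463} \approx 0.0021598$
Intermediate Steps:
$\frac{1}{q{\left(\left(9 \cdot 7 - 7\right) - 304 \right)}} = \frac{1}{215 - \left(\left(9 \cdot 7 - 7\right) - 304\right)} = \frac{1}{215 - \left(\left(63 - 7\right) - 304\right)} = \frac{1}{215 - \left(56 - 304\right)} = \frac{1}{215 - -248} = \frac{1}{215 + 248} = \frac{1}{463}$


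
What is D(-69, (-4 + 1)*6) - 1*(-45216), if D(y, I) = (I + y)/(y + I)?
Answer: 45217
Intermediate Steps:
D(y, I) = 1 (D(y, I) = (I + y)/(I + y) = 1)
D(-69, (-4 + 1)*6) - 1*(-45216) = 1 - 1*(-45216) = 1 + 45216 = 45217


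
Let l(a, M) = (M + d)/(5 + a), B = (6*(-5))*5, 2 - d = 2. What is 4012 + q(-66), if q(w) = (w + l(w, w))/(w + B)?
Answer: 734251/183 ≈ 4012.3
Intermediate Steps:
d = 0 (d = 2 - 1*2 = 2 - 2 = 0)
B = -150 (B = -30*5 = -150)
l(a, M) = M/(5 + a) (l(a, M) = (M + 0)/(5 + a) = M/(5 + a))
q(w) = (w + w/(5 + w))/(-150 + w) (q(w) = (w + w/(5 + w))/(w - 150) = (w + w/(5 + w))/(-150 + w))
4012 + q(-66) = 4012 - 66*(6 - 66)/((-150 - 66)*(5 - 66)) = 4012 - 66*(-60)/(-216*(-61)) = 4012 - 66*(-1/216)*(-1/61)*(-60) = 4012 + 55/183 = 734251/183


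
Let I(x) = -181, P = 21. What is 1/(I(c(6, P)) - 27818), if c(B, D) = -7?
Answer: -1/27999 ≈ -3.5716e-5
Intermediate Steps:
1/(I(c(6, P)) - 27818) = 1/(-181 - 27818) = 1/(-27999) = -1/27999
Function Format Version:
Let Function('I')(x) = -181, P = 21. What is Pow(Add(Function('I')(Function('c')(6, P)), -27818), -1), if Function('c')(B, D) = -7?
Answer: Rational(-1, 27999) ≈ -3.5716e-5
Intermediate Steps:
Pow(Add(Function('I')(Function('c')(6, P)), -27818), -1) = Pow(Add(-181, -27818), -1) = Pow(-27999, -1) = Rational(-1, 27999)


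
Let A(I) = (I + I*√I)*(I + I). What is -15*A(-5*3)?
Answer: -6750 - 6750*I*√15 ≈ -6750.0 - 26143.0*I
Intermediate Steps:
A(I) = 2*I*(I + I^(3/2)) (A(I) = (I + I^(3/2))*(2*I) = 2*I*(I + I^(3/2)))
-15*A(-5*3) = -15*(2*(-5*3)² + 2*(-5*3)^(5/2)) = -15*(2*(-15)² + 2*(-15)^(5/2)) = -15*(2*225 + 2*(225*I*√15)) = -15*(450 + 450*I*√15) = -6750 - 6750*I*√15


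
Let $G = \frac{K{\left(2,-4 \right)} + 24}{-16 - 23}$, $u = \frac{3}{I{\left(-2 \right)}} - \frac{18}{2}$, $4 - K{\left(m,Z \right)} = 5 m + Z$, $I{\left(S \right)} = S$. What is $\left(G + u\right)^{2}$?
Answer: $\frac{744769}{6084} \approx 122.41$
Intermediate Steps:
$K{\left(m,Z \right)} = 4 - Z - 5 m$ ($K{\left(m,Z \right)} = 4 - \left(5 m + Z\right) = 4 - \left(Z + 5 m\right) = 4 - Z - 5 m$)
$u = - \frac{21}{2}$ ($u = \frac{3}{-2} - \frac{18}{2} = 3 \left(- \frac{1}{2}\right) - 9 = - \frac{3}{2} - 9 = - \frac{21}{2} \approx -10.5$)
$G = - \frac{22}{39}$ ($G = \frac{\left(4 - -4 - 10\right) + 24}{-16 - 23} = \frac{\left(4 + 4 - 10\right) + 24}{-39} = \left(-2 + 24\right) \left(- \frac{1}{39}\right) = 22 \left(- \frac{1}{39}\right) = - \frac{22}{39} \approx -0.5641$)
$\left(G + u\right)^{2} = \left(- \frac{22}{39} - \frac{21}{2}\right)^{2} = \left(- \frac{863}{78}\right)^{2} = \frac{744769}{6084}$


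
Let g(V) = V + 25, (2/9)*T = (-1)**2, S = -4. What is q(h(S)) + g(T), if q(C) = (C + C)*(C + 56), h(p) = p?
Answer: -773/2 ≈ -386.50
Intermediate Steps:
T = 9/2 (T = (9/2)*(-1)**2 = (9/2)*1 = 9/2 ≈ 4.5000)
q(C) = 2*C*(56 + C) (q(C) = (2*C)*(56 + C) = 2*C*(56 + C))
g(V) = 25 + V
q(h(S)) + g(T) = 2*(-4)*(56 - 4) + (25 + 9/2) = 2*(-4)*52 + 59/2 = -416 + 59/2 = -773/2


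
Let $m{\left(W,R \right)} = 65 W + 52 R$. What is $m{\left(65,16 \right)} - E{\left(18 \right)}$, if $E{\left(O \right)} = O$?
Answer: $5039$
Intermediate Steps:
$m{\left(W,R \right)} = 52 R + 65 W$
$m{\left(65,16 \right)} - E{\left(18 \right)} = \left(52 \cdot 16 + 65 \cdot 65\right) - 18 = \left(832 + 4225\right) - 18 = 5057 - 18 = 5039$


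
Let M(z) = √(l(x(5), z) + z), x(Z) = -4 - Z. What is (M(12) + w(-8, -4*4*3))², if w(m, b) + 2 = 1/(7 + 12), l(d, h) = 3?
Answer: 6784/361 - 74*√15/19 ≈ 3.7080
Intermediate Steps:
w(m, b) = -37/19 (w(m, b) = -2 + 1/(7 + 12) = -2 + 1/19 = -37/19)
M(z) = √(3 + z)
(M(12) + w(-8, -4*4*3))² = (√(3 + 12) - 37/19)² = (√15 - 37/19)² = (-37/19 + √15)²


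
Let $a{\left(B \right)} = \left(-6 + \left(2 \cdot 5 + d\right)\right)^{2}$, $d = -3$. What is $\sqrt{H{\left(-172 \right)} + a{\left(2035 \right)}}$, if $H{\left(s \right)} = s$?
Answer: $3 i \sqrt{19} \approx 13.077 i$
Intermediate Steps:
$a{\left(B \right)} = 1$ ($a{\left(B \right)} = \left(-6 + \left(2 \cdot 5 - 3\right)\right)^{2} = \left(-6 + \left(10 - 3\right)\right)^{2} = \left(-6 + 7\right)^{2} = 1^{2} = 1$)
$\sqrt{H{\left(-172 \right)} + a{\left(2035 \right)}} = \sqrt{-172 + 1} = \sqrt{-171} = 3 i \sqrt{19}$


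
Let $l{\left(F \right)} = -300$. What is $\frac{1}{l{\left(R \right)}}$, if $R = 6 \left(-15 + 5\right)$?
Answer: $- \frac{1}{300} \approx -0.0033333$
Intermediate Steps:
$R = -60$ ($R = 6 \left(-10\right) = -60$)
$\frac{1}{l{\left(R \right)}} = \frac{1}{-300} = - \frac{1}{300}$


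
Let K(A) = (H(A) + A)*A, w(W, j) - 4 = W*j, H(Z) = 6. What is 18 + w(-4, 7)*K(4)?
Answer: -942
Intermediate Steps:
w(W, j) = 4 + W*j
K(A) = A*(6 + A) (K(A) = (6 + A)*A = A*(6 + A))
18 + w(-4, 7)*K(4) = 18 + (4 - 4*7)*(4*(6 + 4)) = 18 + (4 - 28)*(4*10) = 18 - 24*40 = 18 - 960 = -942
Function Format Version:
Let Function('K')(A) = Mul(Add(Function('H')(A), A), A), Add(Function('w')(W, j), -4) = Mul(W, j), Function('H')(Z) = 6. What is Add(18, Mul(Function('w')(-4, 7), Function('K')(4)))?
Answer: -942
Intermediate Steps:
Function('w')(W, j) = Add(4, Mul(W, j))
Function('K')(A) = Mul(A, Add(6, A)) (Function('K')(A) = Mul(Add(6, A), A) = Mul(A, Add(6, A)))
Add(18, Mul(Function('w')(-4, 7), Function('K')(4))) = Add(18, Mul(Add(4, Mul(-4, 7)), Mul(4, Add(6, 4)))) = Add(18, Mul(Add(4, -28), Mul(4, 10))) = Add(18, Mul(-24, 40)) = Add(18, -960) = -942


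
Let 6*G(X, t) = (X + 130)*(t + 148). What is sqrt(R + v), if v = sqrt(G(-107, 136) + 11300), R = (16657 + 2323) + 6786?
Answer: sqrt(231894 + 3*sqrt(111498))/3 ≈ 160.86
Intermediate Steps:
G(X, t) = (130 + X)*(148 + t)/6 (G(X, t) = ((X + 130)*(t + 148))/6 = ((130 + X)*(148 + t))/6 = (130 + X)*(148 + t)/6)
R = 25766 (R = 18980 + 6786 = 25766)
v = sqrt(111498)/3 (v = sqrt((9620/3 + (65/3)*136 + (74/3)*(-107) + (1/6)*(-107)*136) + 11300) = sqrt((9620/3 + 8840/3 - 7918/3 - 7276/3) + 11300) = sqrt(3266/3 + 11300) = sqrt(37166/3) = sqrt(111498)/3 ≈ 111.30)
sqrt(R + v) = sqrt(25766 + sqrt(111498)/3)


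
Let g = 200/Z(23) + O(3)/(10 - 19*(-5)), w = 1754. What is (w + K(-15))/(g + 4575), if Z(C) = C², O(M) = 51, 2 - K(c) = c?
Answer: 32790065/84722118 ≈ 0.38703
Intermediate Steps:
K(c) = 2 - c
g = 15993/18515 (g = 200/(23²) + 51/(10 - 19*(-5)) = 200/529 + 51/(10 + 95) = 200*(1/529) + 51/105 = 200/529 + 51*(1/105) = 200/529 + 17/35 = 15993/18515 ≈ 0.86379)
(w + K(-15))/(g + 4575) = (1754 + (2 - 1*(-15)))/(15993/18515 + 4575) = (1754 + (2 + 15))/(84722118/18515) = (1754 + 17)*(18515/84722118) = 1771*(18515/84722118) = 32790065/84722118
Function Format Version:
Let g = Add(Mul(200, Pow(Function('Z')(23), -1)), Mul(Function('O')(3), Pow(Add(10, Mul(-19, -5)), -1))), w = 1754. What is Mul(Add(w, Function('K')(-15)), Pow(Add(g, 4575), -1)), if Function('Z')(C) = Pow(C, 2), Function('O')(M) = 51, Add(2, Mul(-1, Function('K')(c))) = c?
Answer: Rational(32790065, 84722118) ≈ 0.38703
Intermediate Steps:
Function('K')(c) = Add(2, Mul(-1, c))
g = Rational(15993, 18515) (g = Add(Mul(200, Pow(Pow(23, 2), -1)), Mul(51, Pow(Add(10, Mul(-19, -5)), -1))) = Add(Mul(200, Pow(529, -1)), Mul(51, Pow(Add(10, 95), -1))) = Add(Mul(200, Rational(1, 529)), Mul(51, Pow(105, -1))) = Add(Rational(200, 529), Mul(51, Rational(1, 105))) = Add(Rational(200, 529), Rational(17, 35)) = Rational(15993, 18515) ≈ 0.86379)
Mul(Add(w, Function('K')(-15)), Pow(Add(g, 4575), -1)) = Mul(Add(1754, Add(2, Mul(-1, -15))), Pow(Add(Rational(15993, 18515), 4575), -1)) = Mul(Add(1754, Add(2, 15)), Pow(Rational(84722118, 18515), -1)) = Mul(Add(1754, 17), Rational(18515, 84722118)) = Mul(1771, Rational(18515, 84722118)) = Rational(32790065, 84722118)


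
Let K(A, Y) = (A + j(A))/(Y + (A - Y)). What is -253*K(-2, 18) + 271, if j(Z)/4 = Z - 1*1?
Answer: -1500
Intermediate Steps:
j(Z) = -4 + 4*Z (j(Z) = 4*(Z - 1*1) = 4*(Z - 1) = 4*(-1 + Z) = -4 + 4*Z)
K(A, Y) = (-4 + 5*A)/A (K(A, Y) = (A + (-4 + 4*A))/(Y + (A - Y)) = (-4 + 5*A)/A)
-253*K(-2, 18) + 271 = -253*(5 - 4/(-2)) + 271 = -253*(5 - 4*(-1/2)) + 271 = -253*(5 + 2) + 271 = -253*7 + 271 = -1771 + 271 = -1500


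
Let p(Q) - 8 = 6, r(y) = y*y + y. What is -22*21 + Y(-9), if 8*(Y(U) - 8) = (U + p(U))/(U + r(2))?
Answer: -10901/24 ≈ -454.21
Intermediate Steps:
r(y) = y + y² (r(y) = y² + y = y + y²)
p(Q) = 14 (p(Q) = 8 + 6 = 14)
Y(U) = 8 + (14 + U)/(8*(6 + U)) (Y(U) = 8 + ((U + 14)/(U + 2*(1 + 2)))/8 = 8 + ((14 + U)/(U + 2*3))/8 = 8 + ((14 + U)/(U + 6))/8 = 8 + ((14 + U)/(6 + U))/8 = 8 + (14 + U)/(8*(6 + U)))
-22*21 + Y(-9) = -22*21 + (398 + 65*(-9))/(8*(6 - 9)) = -462 + (⅛)*(398 - 585)/(-3) = -462 + (⅛)*(-⅓)*(-187) = -462 + 187/24 = -10901/24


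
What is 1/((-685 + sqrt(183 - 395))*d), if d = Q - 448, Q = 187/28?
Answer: 19180/5800833009 + 56*I*sqrt(53)/5800833009 ≈ 3.3064e-6 + 7.0281e-8*I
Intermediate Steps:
Q = 187/28 (Q = 187*(1/28) = 187/28 ≈ 6.6786)
d = -12357/28 (d = 187/28 - 448 = -12357/28 ≈ -441.32)
1/((-685 + sqrt(183 - 395))*d) = 1/((-685 + sqrt(183 - 395))*(-12357/28)) = -28/12357/(-685 + sqrt(-212)) = -28/12357/(-685 + 2*I*sqrt(53)) = -28/(12357*(-685 + 2*I*sqrt(53)))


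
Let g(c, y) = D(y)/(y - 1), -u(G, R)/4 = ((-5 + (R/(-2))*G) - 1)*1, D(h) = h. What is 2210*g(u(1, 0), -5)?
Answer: 5525/3 ≈ 1841.7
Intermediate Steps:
u(G, R) = 24 + 2*G*R (u(G, R) = -4*((-5 + (R/(-2))*G) - 1) = -4*((-5 + (R*(-½))*G) - 1) = -4*((-5 + (-R/2)*G) - 1) = -4*((-5 - G*R/2) - 1) = -4*(-6 - G*R/2) = 24 + 2*G*R)
g(c, y) = y/(-1 + y) (g(c, y) = y/(y - 1) = y/(-1 + y))
2210*g(u(1, 0), -5) = 2210*(-5/(-1 - 5)) = 2210*(-5/(-6)) = 2210*(-5*(-⅙)) = 2210*(⅚) = 5525/3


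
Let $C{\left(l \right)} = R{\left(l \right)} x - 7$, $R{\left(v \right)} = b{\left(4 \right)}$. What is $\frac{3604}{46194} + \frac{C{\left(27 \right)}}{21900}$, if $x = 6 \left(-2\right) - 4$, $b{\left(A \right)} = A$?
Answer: $\frac{4202657}{56202700} \approx 0.074777$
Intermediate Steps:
$R{\left(v \right)} = 4$
$x = -16$ ($x = -12 - 4 = -16$)
$C{\left(l \right)} = -71$ ($C{\left(l \right)} = 4 \left(-16\right) - 7 = -64 - 7 = -71$)
$\frac{3604}{46194} + \frac{C{\left(27 \right)}}{21900} = \frac{3604}{46194} - \frac{71}{21900} = 3604 \cdot \frac{1}{46194} - \frac{71}{21900} = \frac{1802}{23097} - \frac{71}{21900} = \frac{4202657}{56202700}$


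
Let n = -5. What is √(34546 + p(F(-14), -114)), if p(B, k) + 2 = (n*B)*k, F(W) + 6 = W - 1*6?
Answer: 2*√4931 ≈ 140.44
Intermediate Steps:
F(W) = -12 + W (F(W) = -6 + (W - 1*6) = -6 + (W - 6) = -6 + (-6 + W) = -12 + W)
p(B, k) = -2 - 5*B*k (p(B, k) = -2 + (-5*B)*k = -2 - 5*B*k)
√(34546 + p(F(-14), -114)) = √(34546 + (-2 - 5*(-12 - 14)*(-114))) = √(34546 + (-2 - 5*(-26)*(-114))) = √(34546 + (-2 - 14820)) = √(34546 - 14822) = √19724 = 2*√4931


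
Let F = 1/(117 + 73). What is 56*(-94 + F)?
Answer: -500052/95 ≈ -5263.7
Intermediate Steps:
F = 1/190 ≈ 0.0052632
56*(-94 + F) = 56*(-94 + 1/190) = 56*(-17859/190) = -500052/95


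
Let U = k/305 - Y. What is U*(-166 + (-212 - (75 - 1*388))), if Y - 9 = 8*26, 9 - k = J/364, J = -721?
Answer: 3441049/244 ≈ 14103.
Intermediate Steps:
k = 571/52 (k = 9 - (-721)/364 = 9 - 1*(-103/52) = 9 + 103/52 = 571/52 ≈ 10.981)
Y = 217 (Y = 9 + 8*26 = 9 + 208 = 217)
U = -3441049/15860 (U = (571/52)/305 - 1*217 = (571/52)*(1/305) - 217 = 571/15860 - 217 = -3441049/15860 ≈ -216.96)
U*(-166 + (-212 - (75 - 1*388))) = -3441049*(-166 + (-212 - (75 - 1*388)))/15860 = -3441049*(-166 + (-212 - (75 - 388)))/15860 = -3441049*(-166 + (-212 - 1*(-313)))/15860 = -3441049*(-166 + (-212 + 313))/15860 = -3441049*(-166 + 101)/15860 = -3441049/15860*(-65) = 3441049/244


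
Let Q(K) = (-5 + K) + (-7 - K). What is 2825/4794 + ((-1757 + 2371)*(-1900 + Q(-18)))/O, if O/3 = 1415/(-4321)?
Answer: 8106203730719/6783510 ≈ 1.1950e+6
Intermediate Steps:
O = -4245/4321 (O = 3*(1415/(-4321)) = 3*(1415*(-1/4321)) = 3*(-1415/4321) = -4245/4321 ≈ -0.98241)
Q(K) = -12
2825/4794 + ((-1757 + 2371)*(-1900 + Q(-18)))/O = 2825/4794 + ((-1757 + 2371)*(-1900 - 12))/(-4245/4321) = 2825*(1/4794) + (614*(-1912))*(-4321/4245) = 2825/4794 - 1173968*(-4321/4245) = 2825/4794 + 5072715728/4245 = 8106203730719/6783510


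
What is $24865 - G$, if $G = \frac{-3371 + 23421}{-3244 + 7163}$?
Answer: $\frac{97425885}{3919} \approx 24860.0$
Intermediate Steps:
$G = \frac{20050}{3919} \approx 5.1161$
$24865 - G = 24865 - \frac{20050}{3919} = \frac{97425885}{3919}$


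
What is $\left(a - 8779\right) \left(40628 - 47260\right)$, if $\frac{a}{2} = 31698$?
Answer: $-362219944$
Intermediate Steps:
$a = 63396$ ($a = 2 \cdot 31698 = 63396$)
$\left(a - 8779\right) \left(40628 - 47260\right) = \left(63396 - 8779\right) \left(40628 - 47260\right) = 54617 \left(-6632\right) = -362219944$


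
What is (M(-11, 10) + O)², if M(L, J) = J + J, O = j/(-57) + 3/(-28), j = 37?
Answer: 943288369/2547216 ≈ 370.32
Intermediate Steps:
O = -1207/1596 (O = 37/(-57) + 3/(-28) = 37*(-1/57) + 3*(-1/28) = -37/57 - 3/28 = -1207/1596 ≈ -0.75627)
M(L, J) = 2*J
(M(-11, 10) + O)² = (2*10 - 1207/1596)² = (20 - 1207/1596)² = (30713/1596)² = 943288369/2547216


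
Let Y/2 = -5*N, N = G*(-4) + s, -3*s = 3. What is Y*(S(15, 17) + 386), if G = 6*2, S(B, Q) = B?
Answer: 196490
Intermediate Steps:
s = -1 (s = -⅓*3 = -1)
G = 12
N = -49 (N = 12*(-4) - 1 = -48 - 1 = -49)
Y = 490 (Y = 2*(-5*(-49)) = 2*245 = 490)
Y*(S(15, 17) + 386) = 490*(15 + 386) = 490*401 = 196490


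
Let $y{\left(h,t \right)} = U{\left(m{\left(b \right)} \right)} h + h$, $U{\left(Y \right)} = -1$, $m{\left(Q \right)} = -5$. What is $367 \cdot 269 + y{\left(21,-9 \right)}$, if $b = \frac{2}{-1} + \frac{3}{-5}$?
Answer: $98723$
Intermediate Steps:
$b = - \frac{13}{5}$ ($b = 2 \left(-1\right) + 3 \left(- \frac{1}{5}\right) = -2 - \frac{3}{5} = - \frac{13}{5} \approx -2.6$)
$y{\left(h,t \right)} = 0$ ($y{\left(h,t \right)} = - h + h = 0$)
$367 \cdot 269 + y{\left(21,-9 \right)} = 367 \cdot 269 + 0 = 98723 + 0 = 98723$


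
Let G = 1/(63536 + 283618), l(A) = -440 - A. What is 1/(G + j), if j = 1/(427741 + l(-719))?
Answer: 74294427540/387587 ≈ 1.9168e+5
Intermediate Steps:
G = 1/347154 ≈ 2.8806e-6
j = 1/428020 (j = 1/(427741 + (-440 - 1*(-719))) = 1/(427741 + (-440 + 719)) = 1/(427741 + 279) = 1/428020 ≈ 2.3363e-6)
1/(G + j) = 1/(1/347154 + 1/428020) = 1/(387587/74294427540) = 74294427540/387587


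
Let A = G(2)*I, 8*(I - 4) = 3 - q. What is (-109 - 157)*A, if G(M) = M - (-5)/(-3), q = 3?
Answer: -1064/3 ≈ -354.67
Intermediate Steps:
G(M) = -5/3 + M (G(M) = M - (-5)*(-1)/3 = M - 1*5/3 = M - 5/3 = -5/3 + M)
I = 4 (I = 4 + (3 - 1*3)/8 = 4 + (3 - 3)/8 = 4 + (⅛)*0 = 4 + 0 = 4)
A = 4/3 (A = (-5/3 + 2)*4 = (⅓)*4 = 4/3 ≈ 1.3333)
(-109 - 157)*A = (-109 - 157)*(4/3) = -266*4/3 = -1064/3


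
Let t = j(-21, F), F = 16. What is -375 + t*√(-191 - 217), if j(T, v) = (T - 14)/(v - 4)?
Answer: -375 - 35*I*√102/6 ≈ -375.0 - 58.914*I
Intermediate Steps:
j(T, v) = (-14 + T)/(-4 + v)
t = -35/12 (t = (-14 - 21)/(-4 + 16) = -35/12 ≈ -2.9167)
-375 + t*√(-191 - 217) = -375 - 35*√(-191 - 217)/12 = -375 - 35*I*√102/6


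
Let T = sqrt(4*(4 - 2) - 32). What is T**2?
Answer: -24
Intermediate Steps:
T = 2*I*sqrt(6) (T = sqrt(4*2 - 32) = sqrt(8 - 32) = sqrt(-24) = 2*I*sqrt(6) ≈ 4.899*I)
T**2 = (2*I*sqrt(6))**2 = -24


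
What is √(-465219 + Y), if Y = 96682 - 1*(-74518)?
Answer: I*√294019 ≈ 542.24*I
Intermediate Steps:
Y = 171200 (Y = 96682 + 74518 = 171200)
√(-465219 + Y) = √(-465219 + 171200) = √(-294019) = I*√294019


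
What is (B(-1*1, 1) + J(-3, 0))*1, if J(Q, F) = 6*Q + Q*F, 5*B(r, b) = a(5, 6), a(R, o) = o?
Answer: -84/5 ≈ -16.800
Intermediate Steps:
B(r, b) = 6/5 (B(r, b) = (1/5)*6 = 6/5)
J(Q, F) = 6*Q + F*Q
(B(-1*1, 1) + J(-3, 0))*1 = (6/5 - 3*(6 + 0))*1 = (6/5 - 3*6)*1 = (6/5 - 18)*1 = -84/5*1 = -84/5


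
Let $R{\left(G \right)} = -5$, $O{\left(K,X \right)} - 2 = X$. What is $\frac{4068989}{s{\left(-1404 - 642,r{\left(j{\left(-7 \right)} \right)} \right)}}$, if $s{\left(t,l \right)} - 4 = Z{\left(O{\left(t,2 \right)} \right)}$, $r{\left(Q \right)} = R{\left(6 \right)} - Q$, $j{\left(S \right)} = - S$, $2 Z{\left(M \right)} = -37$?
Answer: $- \frac{8137978}{29} \approx -2.8062 \cdot 10^{5}$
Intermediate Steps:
$O{\left(K,X \right)} = 2 + X$
$Z{\left(M \right)} = - \frac{37}{2}$ ($Z{\left(M \right)} = \frac{1}{2} \left(-37\right) = - \frac{37}{2}$)
$r{\left(Q \right)} = -5 - Q$
$s{\left(t,l \right)} = - \frac{29}{2}$ ($s{\left(t,l \right)} = 4 - \frac{37}{2} = - \frac{29}{2}$)
$\frac{4068989}{s{\left(-1404 - 642,r{\left(j{\left(-7 \right)} \right)} \right)}} = \frac{4068989}{- \frac{29}{2}} = 4068989 \left(- \frac{2}{29}\right) = - \frac{8137978}{29}$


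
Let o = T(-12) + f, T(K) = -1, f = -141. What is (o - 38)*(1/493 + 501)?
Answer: -44458920/493 ≈ -90180.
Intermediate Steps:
o = -142 (o = -1 - 141 = -142)
(o - 38)*(1/493 + 501) = (-142 - 38)*(1/493 + 501) = -180*(1/493 + 501) = -180*246994/493 = -44458920/493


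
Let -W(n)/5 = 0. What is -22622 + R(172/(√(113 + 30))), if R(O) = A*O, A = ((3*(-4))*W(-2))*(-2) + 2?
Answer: -22622 + 344*√143/143 ≈ -22593.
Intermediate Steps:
W(n) = 0 (W(n) = -5*0 = 0)
A = 2 (A = ((3*(-4))*0)*(-2) + 2 = -12*0*(-2) + 2 = 0*(-2) + 2 = 0 + 2 = 2)
R(O) = 2*O
-22622 + R(172/(√(113 + 30))) = -22622 + 2*(172/(√(113 + 30))) = -22622 + 2*(172/(√143)) = -22622 + 2*(172*(√143/143)) = -22622 + 2*(172*√143/143) = -22622 + 344*√143/143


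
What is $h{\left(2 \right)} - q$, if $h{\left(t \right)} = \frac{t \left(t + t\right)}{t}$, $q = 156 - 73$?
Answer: $-79$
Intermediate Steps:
$q = 83$
$h{\left(t \right)} = 2 t$ ($h{\left(t \right)} = \frac{t 2 t}{t} = \frac{2 t^{2}}{t} = 2 t$)
$h{\left(2 \right)} - q = 2 \cdot 2 - 83 = 4 - 83 = -79$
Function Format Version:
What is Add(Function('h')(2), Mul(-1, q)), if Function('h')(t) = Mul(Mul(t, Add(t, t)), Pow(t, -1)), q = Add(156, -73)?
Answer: -79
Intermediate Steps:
q = 83
Function('h')(t) = Mul(2, t) (Function('h')(t) = Mul(Mul(t, Mul(2, t)), Pow(t, -1)) = Mul(Mul(2, Pow(t, 2)), Pow(t, -1)) = Mul(2, t))
Add(Function('h')(2), Mul(-1, q)) = Add(Mul(2, 2), Mul(-1, 83)) = Add(4, -83) = -79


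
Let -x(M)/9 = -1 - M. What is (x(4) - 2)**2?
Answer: 1849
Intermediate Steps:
x(M) = 9 + 9*M (x(M) = -9*(-1 - M) = 9 + 9*M)
(x(4) - 2)**2 = ((9 + 9*4) - 2)**2 = ((9 + 36) - 2)**2 = (45 - 2)**2 = 43**2 = 1849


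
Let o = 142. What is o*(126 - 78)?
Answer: 6816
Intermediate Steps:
o*(126 - 78) = 142*(126 - 78) = 142*48 = 6816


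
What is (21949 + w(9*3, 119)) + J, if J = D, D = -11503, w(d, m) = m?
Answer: 10565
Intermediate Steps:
J = -11503
(21949 + w(9*3, 119)) + J = (21949 + 119) - 11503 = 22068 - 11503 = 10565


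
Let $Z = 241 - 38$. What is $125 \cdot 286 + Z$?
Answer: $35953$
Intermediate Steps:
$Z = 203$ ($Z = 241 - 38 = 203$)
$125 \cdot 286 + Z = 125 \cdot 286 + 203 = 35750 + 203 = 35953$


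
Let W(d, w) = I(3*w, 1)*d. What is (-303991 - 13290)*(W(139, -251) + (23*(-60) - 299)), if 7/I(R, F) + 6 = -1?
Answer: 576816858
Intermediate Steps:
I(R, F) = -1 (I(R, F) = 7/(-6 - 1) = 7/(-7) = 7*(-1/7) = -1)
W(d, w) = -d
(-303991 - 13290)*(W(139, -251) + (23*(-60) - 299)) = (-303991 - 13290)*(-1*139 + (23*(-60) - 299)) = -317281*(-139 + (-1380 - 299)) = -317281*(-139 - 1679) = -317281*(-1818) = 576816858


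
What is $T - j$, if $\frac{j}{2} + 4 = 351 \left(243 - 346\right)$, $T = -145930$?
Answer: $-73616$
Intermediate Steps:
$j = -72314$ ($j = -8 + 2 \cdot 351 \left(243 - 346\right) = -8 + 2 \cdot 351 \left(-103\right) = -8 + 2 \left(-36153\right) = -8 - 72306 = -72314$)
$T - j = -145930 - -72314 = -145930 + 72314 = -73616$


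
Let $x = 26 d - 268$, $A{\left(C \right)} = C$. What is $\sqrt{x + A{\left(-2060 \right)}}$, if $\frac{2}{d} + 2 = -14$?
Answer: $\frac{5 i \sqrt{373}}{2} \approx 48.283 i$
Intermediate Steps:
$d = - \frac{1}{8}$ ($d = \frac{2}{-2 - 14} = \frac{2}{-16} = 2 \left(- \frac{1}{16}\right) = - \frac{1}{8} \approx -0.125$)
$x = - \frac{1085}{4}$ ($x = 26 \left(- \frac{1}{8}\right) - 268 = - \frac{13}{4} - 268 = - \frac{1085}{4} \approx -271.25$)
$\sqrt{x + A{\left(-2060 \right)}} = \sqrt{- \frac{1085}{4} - 2060} = \sqrt{- \frac{9325}{4}} = \frac{5 i \sqrt{373}}{2}$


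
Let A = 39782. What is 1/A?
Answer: 1/39782 ≈ 2.5137e-5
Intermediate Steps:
1/A = 1/39782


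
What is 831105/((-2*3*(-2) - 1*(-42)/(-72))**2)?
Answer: 119679120/18769 ≈ 6376.4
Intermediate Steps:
831105/((-2*3*(-2) - 1*(-42)/(-72))**2) = 831105/((-6*(-2) + 42*(-1/72))**2) = 831105/((12 - 7/12)**2) = 831105/((137/12)**2) = 831105/(18769/144) = 831105*(144/18769) = 119679120/18769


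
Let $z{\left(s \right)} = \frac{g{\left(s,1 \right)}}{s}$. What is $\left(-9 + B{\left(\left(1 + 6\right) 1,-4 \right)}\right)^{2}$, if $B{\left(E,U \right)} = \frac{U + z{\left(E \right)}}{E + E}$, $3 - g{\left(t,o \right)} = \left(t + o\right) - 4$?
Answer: $\frac{829921}{9604} \approx 86.414$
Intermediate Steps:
$g{\left(t,o \right)} = 7 - o - t$ ($g{\left(t,o \right)} = 3 - \left(\left(t + o\right) - 4\right) = 3 - \left(\left(o + t\right) - 4\right) = 3 - \left(-4 + o + t\right) = 7 - o - t$)
$z{\left(s \right)} = \frac{6 - s}{s}$ ($z{\left(s \right)} = \frac{7 - 1 - s}{s} = \frac{6 - s}{s}$)
$B{\left(E,U \right)} = \frac{U + \frac{6 - E}{E}}{2 E}$ ($B{\left(E,U \right)} = \frac{U + \frac{6 - E}{E}}{E + E} = \frac{U + \frac{6 - E}{E}}{2 E}$)
$\left(-9 + B{\left(\left(1 + 6\right) 1,-4 \right)}\right)^{2} = \left(-9 + \frac{6 - \left(1 + 6\right) 1 + \left(1 + 6\right) 1 \left(-4\right)}{2 \left(1 + 6\right)^{2}}\right)^{2} = \left(-9 + \frac{6 - 7 \cdot 1 + 7 \cdot 1 \left(-4\right)}{2 \cdot 49}\right)^{2} = \left(-9 + \frac{6 - 7 + 7 \left(-4\right)}{2 \cdot 49}\right)^{2} = \left(-9 + \frac{1}{2} \cdot \frac{1}{49} \left(6 - 7 - 28\right)\right)^{2} = \left(-9 + \frac{1}{2} \cdot \frac{1}{49} \left(-29\right)\right)^{2} = \left(-9 - \frac{29}{98}\right)^{2} = \left(- \frac{911}{98}\right)^{2} = \frac{829921}{9604}$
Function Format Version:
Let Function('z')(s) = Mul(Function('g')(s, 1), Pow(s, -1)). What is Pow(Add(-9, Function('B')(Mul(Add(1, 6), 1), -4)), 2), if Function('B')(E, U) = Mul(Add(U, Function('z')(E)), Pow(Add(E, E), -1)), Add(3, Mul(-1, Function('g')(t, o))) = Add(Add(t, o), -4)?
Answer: Rational(829921, 9604) ≈ 86.414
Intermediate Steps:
Function('g')(t, o) = Add(7, Mul(-1, o), Mul(-1, t)) (Function('g')(t, o) = Add(3, Mul(-1, Add(Add(t, o), -4))) = Add(3, Mul(-1, Add(Add(o, t), -4))) = Add(3, Mul(-1, Add(-4, o, t))) = Add(3, Add(4, Mul(-1, o), Mul(-1, t))) = Add(7, Mul(-1, o), Mul(-1, t)))
Function('z')(s) = Mul(Pow(s, -1), Add(6, Mul(-1, s))) (Function('z')(s) = Mul(Add(7, Mul(-1, 1), Mul(-1, s)), Pow(s, -1)) = Mul(Add(7, -1, Mul(-1, s)), Pow(s, -1)) = Mul(Add(6, Mul(-1, s)), Pow(s, -1)) = Mul(Pow(s, -1), Add(6, Mul(-1, s))))
Function('B')(E, U) = Mul(Rational(1, 2), Pow(E, -1), Add(U, Mul(Pow(E, -1), Add(6, Mul(-1, E))))) (Function('B')(E, U) = Mul(Add(U, Mul(Pow(E, -1), Add(6, Mul(-1, E)))), Pow(Add(E, E), -1)) = Mul(Add(U, Mul(Pow(E, -1), Add(6, Mul(-1, E)))), Pow(Mul(2, E), -1)) = Mul(Add(U, Mul(Pow(E, -1), Add(6, Mul(-1, E)))), Mul(Rational(1, 2), Pow(E, -1))) = Mul(Rational(1, 2), Pow(E, -1), Add(U, Mul(Pow(E, -1), Add(6, Mul(-1, E))))))
Pow(Add(-9, Function('B')(Mul(Add(1, 6), 1), -4)), 2) = Pow(Add(-9, Mul(Rational(1, 2), Pow(Mul(Add(1, 6), 1), -2), Add(6, Mul(-1, Mul(Add(1, 6), 1)), Mul(Mul(Add(1, 6), 1), -4)))), 2) = Pow(Add(-9, Mul(Rational(1, 2), Pow(Mul(7, 1), -2), Add(6, Mul(-1, Mul(7, 1)), Mul(Mul(7, 1), -4)))), 2) = Pow(Add(-9, Mul(Rational(1, 2), Pow(7, -2), Add(6, Mul(-1, 7), Mul(7, -4)))), 2) = Pow(Add(-9, Mul(Rational(1, 2), Rational(1, 49), Add(6, -7, -28))), 2) = Pow(Add(-9, Mul(Rational(1, 2), Rational(1, 49), -29)), 2) = Pow(Add(-9, Rational(-29, 98)), 2) = Pow(Rational(-911, 98), 2) = Rational(829921, 9604)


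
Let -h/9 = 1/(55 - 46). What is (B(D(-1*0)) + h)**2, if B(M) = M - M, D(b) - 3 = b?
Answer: 1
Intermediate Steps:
D(b) = 3 + b
B(M) = 0
h = -1 (h = -9/(55 - 46) = -9/9 = -9*1/9 = -1)
(B(D(-1*0)) + h)**2 = (0 - 1)**2 = (-1)**2 = 1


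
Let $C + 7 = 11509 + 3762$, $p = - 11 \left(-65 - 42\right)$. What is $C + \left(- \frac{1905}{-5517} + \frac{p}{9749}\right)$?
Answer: $\frac{273667620622}{17928411} \approx 15264.0$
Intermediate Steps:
$p = 1177$ ($p = \left(-11\right) \left(-107\right) = 1177$)
$C = 15264$ ($C = -7 + \left(11509 + 3762\right) = -7 + 15271 = 15264$)
$C + \left(- \frac{1905}{-5517} + \frac{p}{9749}\right) = 15264 + \left(- \frac{1905}{-5517} + \frac{1177}{9749}\right) = 15264 + \left(\left(-1905\right) \left(- \frac{1}{5517}\right) + 1177 \cdot \frac{1}{9749}\right) = 15264 + \left(\frac{635}{1839} + \frac{1177}{9749}\right) = 15264 + \frac{8355118}{17928411} = \frac{273667620622}{17928411}$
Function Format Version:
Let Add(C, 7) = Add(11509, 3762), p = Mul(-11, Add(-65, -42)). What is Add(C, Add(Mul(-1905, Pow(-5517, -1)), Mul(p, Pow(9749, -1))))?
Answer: Rational(273667620622, 17928411) ≈ 15264.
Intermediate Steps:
p = 1177 (p = Mul(-11, -107) = 1177)
C = 15264 (C = Add(-7, Add(11509, 3762)) = Add(-7, 15271) = 15264)
Add(C, Add(Mul(-1905, Pow(-5517, -1)), Mul(p, Pow(9749, -1)))) = Add(15264, Add(Mul(-1905, Pow(-5517, -1)), Mul(1177, Pow(9749, -1)))) = Add(15264, Add(Mul(-1905, Rational(-1, 5517)), Mul(1177, Rational(1, 9749)))) = Add(15264, Add(Rational(635, 1839), Rational(1177, 9749))) = Add(15264, Rational(8355118, 17928411)) = Rational(273667620622, 17928411)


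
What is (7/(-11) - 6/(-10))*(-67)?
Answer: 134/55 ≈ 2.4364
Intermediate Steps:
(7/(-11) - 6/(-10))*(-67) = (7*(-1/11) - 6*(-1/10))*(-67) = (-7/11 + 3/5)*(-67) = -2/55*(-67) = 134/55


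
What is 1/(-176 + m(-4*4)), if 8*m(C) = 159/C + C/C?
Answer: -128/22671 ≈ -0.0056460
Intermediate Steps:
m(C) = 1/8 + 159/(8*C) (m(C) = (159/C + C/C)/8 = (159/C + 1)/8 = (1 + 159/C)/8 = 1/8 + 159/(8*C))
1/(-176 + m(-4*4)) = 1/(-176 + (159 - 4*4)/(8*((-4*4)))) = 1/(-176 + (1/8)*(159 - 16)/(-16)) = 1/(-176 + (1/8)*(-1/16)*143) = 1/(-176 - 143/128) = 1/(-22671/128) = -128/22671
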